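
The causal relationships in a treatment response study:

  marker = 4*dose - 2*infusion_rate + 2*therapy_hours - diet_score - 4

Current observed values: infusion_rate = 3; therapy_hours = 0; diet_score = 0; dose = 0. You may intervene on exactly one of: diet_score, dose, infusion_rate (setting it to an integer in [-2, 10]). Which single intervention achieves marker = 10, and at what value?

Intervening on diet_score: marker = -diet_score - 10. Reaching 10 requires diet_score = -20, outside [-2, 10].
Intervening on dose: with other inputs at their observed values, marker = 4*dose - 10. Solving for 10 gives dose = 5, within [-2, 10].
Intervening on infusion_rate: marker = -2*infusion_rate - 4. Reaching 10 requires infusion_rate = -7, outside [-2, 10].

set dose = 5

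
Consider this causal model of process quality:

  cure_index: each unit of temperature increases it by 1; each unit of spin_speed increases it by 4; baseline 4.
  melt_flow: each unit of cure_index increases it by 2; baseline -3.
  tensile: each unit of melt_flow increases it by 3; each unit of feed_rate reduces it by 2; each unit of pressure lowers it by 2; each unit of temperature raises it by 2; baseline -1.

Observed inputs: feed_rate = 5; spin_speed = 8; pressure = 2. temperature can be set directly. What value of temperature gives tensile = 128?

Substituting into the cure_index equation gives cure_index = temperature + 36.
Substituting into the melt_flow equation gives melt_flow = 2*temperature + 69.
Substituting into the tensile equation gives tensile = 8*temperature + 192.
Solve 8*temperature + 192 = 128: temperature = (128 - 192) / 8 = -8.

temperature = -8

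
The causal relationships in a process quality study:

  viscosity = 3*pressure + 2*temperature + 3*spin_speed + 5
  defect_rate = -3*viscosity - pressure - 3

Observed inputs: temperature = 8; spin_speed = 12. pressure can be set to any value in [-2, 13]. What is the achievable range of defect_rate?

Substituting into the viscosity equation gives viscosity = 3*pressure + 57.
So defect_rate = -10*pressure - 174.
Linear in pressure, so extremes are at the endpoints: pressure = -2 gives defect_rate = -154; pressure = 13 gives defect_rate = -304.

-304 to -154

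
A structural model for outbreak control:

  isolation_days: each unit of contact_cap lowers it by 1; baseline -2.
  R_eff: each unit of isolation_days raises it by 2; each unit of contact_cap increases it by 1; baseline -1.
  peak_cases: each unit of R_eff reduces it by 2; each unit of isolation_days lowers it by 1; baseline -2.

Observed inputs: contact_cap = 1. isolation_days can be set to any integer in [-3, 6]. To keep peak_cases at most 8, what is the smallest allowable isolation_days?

isolation_days = -2

Intervening on isolation_days fixes its value directly, overriding its dependence on contact_cap.
Substituting into the R_eff equation gives R_eff = 2*isolation_days.
peak_cases becomes -5*isolation_days - 2.
Require -5*isolation_days - 2 ≤ 8, so isolation_days ≥ -2.
The smallest integer in [-3, 6] satisfying this is -2.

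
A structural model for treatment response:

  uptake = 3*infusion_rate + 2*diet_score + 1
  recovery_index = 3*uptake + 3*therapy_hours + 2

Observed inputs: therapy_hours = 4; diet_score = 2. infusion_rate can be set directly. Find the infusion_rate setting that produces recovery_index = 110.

infusion_rate = 9

Substituting into the uptake equation gives uptake = 3*infusion_rate + 5.
Substituting into the recovery_index equation gives recovery_index = 9*infusion_rate + 29.
Solve 9*infusion_rate + 29 = 110: infusion_rate = (110 - 29) / 9 = 9.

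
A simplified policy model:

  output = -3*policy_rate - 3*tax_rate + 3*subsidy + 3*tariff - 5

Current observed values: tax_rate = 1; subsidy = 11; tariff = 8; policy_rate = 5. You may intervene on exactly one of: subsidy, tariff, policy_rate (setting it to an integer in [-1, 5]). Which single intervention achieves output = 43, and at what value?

set policy_rate = 2

Intervening on subsidy: output = 3*subsidy + 1. Reaching 43 requires subsidy = 14, outside [-1, 5].
Intervening on tariff: output = 3*tariff + 10. Reaching 43 requires tariff = 11, outside [-1, 5].
Intervening on policy_rate: with other inputs at their observed values, output = -3*policy_rate + 49. Solving for 43 gives policy_rate = 2, within [-1, 5].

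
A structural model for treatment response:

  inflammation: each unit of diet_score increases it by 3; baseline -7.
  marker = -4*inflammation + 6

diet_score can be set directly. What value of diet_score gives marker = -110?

Substituting into the marker equation gives marker = -12*diet_score + 34.
Solve -12*diet_score + 34 = -110: diet_score = (-110 - 34) / -12 = 12.

diet_score = 12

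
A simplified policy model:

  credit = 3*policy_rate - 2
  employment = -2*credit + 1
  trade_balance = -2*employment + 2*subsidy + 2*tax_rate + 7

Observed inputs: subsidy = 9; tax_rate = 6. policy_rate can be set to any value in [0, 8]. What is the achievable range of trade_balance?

Substituting into the employment equation gives employment = -6*policy_rate + 5.
Substituting into the trade_balance equation gives trade_balance = 12*policy_rate + 27.
Linear in policy_rate, so extremes are at the endpoints: policy_rate = 0 gives trade_balance = 27; policy_rate = 8 gives trade_balance = 123.

27 to 123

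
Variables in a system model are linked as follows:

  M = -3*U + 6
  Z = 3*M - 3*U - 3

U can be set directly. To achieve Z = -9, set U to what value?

Substituting into the Z equation gives Z = -12*U + 15.
Solve -12*U + 15 = -9: U = (-9 - 15) / -12 = 2.

U = 2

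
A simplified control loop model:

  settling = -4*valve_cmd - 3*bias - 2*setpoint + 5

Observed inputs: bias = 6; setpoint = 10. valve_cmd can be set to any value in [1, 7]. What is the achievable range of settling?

-61 to -37

Substituting into the settling equation gives settling = -4*valve_cmd - 33.
Linear in valve_cmd, so extremes are at the endpoints: valve_cmd = 1 gives settling = -37; valve_cmd = 7 gives settling = -61.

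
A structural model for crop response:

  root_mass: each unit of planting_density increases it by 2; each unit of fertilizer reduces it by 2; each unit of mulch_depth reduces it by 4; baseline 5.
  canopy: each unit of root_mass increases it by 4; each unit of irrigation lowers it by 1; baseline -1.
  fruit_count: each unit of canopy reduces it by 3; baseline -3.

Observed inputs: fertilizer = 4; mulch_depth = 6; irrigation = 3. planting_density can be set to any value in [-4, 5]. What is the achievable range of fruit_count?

213 to 429

Substituting into the root_mass equation gives root_mass = 2*planting_density - 27.
So canopy = 8*planting_density - 112.
Substituting into the fruit_count equation gives fruit_count = -24*planting_density + 333.
Linear in planting_density, so extremes are at the endpoints: planting_density = -4 gives fruit_count = 429; planting_density = 5 gives fruit_count = 213.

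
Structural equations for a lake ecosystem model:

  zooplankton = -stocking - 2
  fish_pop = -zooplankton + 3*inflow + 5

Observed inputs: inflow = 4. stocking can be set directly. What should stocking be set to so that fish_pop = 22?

stocking = 3

Substituting into the fish_pop equation gives fish_pop = stocking + 19.
Solve stocking + 19 = 22: stocking = (22 - 19) / 1 = 3.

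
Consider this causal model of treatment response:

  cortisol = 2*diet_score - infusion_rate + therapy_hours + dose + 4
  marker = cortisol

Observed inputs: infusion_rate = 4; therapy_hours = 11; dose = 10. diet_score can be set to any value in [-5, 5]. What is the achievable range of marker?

Substituting into the cortisol equation gives cortisol = 2*diet_score + 21.
marker becomes 2*diet_score + 21.
Linear in diet_score, so extremes are at the endpoints: diet_score = -5 gives marker = 11; diet_score = 5 gives marker = 31.

11 to 31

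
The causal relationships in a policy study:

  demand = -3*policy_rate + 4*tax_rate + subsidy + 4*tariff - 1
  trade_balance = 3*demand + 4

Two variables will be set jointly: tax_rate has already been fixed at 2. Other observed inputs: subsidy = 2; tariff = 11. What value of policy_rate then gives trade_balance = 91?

With tax_rate held at 2:
Substituting into the demand equation gives demand = -3*policy_rate + 53.
Substituting into the trade_balance equation gives trade_balance = -9*policy_rate + 163.
Solve -9*policy_rate + 163 = 91: policy_rate = (91 - 163) / -9 = 8.

policy_rate = 8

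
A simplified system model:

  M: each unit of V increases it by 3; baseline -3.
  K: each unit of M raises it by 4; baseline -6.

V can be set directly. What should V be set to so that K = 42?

V = 5

Substituting into the K equation gives K = 12*V - 18.
Solve 12*V - 18 = 42: V = (42 + 18) / 12 = 5.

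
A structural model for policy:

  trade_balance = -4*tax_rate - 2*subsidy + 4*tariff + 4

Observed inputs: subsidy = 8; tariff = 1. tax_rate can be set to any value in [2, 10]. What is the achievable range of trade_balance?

-48 to -16

Substituting into the trade_balance equation gives trade_balance = -4*tax_rate - 8.
Linear in tax_rate, so extremes are at the endpoints: tax_rate = 2 gives trade_balance = -16; tax_rate = 10 gives trade_balance = -48.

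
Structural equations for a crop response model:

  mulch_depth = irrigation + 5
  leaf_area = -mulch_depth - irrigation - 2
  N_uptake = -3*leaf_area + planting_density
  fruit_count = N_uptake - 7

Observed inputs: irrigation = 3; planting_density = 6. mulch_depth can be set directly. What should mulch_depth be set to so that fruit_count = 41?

mulch_depth = 9

Intervening on mulch_depth fixes its value directly, overriding its dependence on irrigation.
Substituting into the leaf_area equation gives leaf_area = -mulch_depth - 5.
Substituting into the N_uptake equation gives N_uptake = 3*mulch_depth + 21.
This gives fruit_count = 3*mulch_depth + 14.
Solve 3*mulch_depth + 14 = 41: mulch_depth = (41 - 14) / 3 = 9.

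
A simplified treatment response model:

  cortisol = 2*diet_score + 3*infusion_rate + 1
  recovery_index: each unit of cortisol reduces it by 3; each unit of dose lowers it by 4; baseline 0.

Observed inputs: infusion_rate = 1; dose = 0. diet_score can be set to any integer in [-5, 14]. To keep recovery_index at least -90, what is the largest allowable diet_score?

diet_score = 13

Substituting into the cortisol equation gives cortisol = 2*diet_score + 4.
Substituting into the recovery_index equation gives recovery_index = -6*diet_score - 12.
Require -6*diet_score - 12 ≥ -90, so diet_score ≤ 13.
The largest integer in [-5, 14] satisfying this is 13.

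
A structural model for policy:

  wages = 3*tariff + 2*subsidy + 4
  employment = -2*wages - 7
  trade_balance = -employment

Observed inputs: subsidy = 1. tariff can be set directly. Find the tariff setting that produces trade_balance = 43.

Substituting into the wages equation gives wages = 3*tariff + 6.
So employment = -6*tariff - 19.
Substituting into the trade_balance equation gives trade_balance = 6*tariff + 19.
Solve 6*tariff + 19 = 43: tariff = (43 - 19) / 6 = 4.

tariff = 4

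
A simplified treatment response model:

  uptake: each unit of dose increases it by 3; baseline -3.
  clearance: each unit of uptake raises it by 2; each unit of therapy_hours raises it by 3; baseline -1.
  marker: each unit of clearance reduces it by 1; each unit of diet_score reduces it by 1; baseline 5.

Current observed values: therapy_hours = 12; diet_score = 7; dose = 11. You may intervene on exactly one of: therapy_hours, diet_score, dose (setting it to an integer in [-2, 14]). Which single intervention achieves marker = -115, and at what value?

set dose = 14

Intervening on therapy_hours: marker = -3*therapy_hours - 61. Reaching -115 requires therapy_hours = 18, outside [-2, 14].
Intervening on diet_score: marker = -diet_score - 90. Reaching -115 requires diet_score = 25, outside [-2, 14].
Intervening on dose: with other inputs at their observed values, marker = -6*dose - 31. Solving for -115 gives dose = 14, within [-2, 14].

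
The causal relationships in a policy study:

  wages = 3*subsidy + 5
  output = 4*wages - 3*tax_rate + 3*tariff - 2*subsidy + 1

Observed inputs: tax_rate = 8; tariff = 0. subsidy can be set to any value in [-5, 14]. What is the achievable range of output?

Substituting into the output equation gives output = 10*subsidy - 3.
Linear in subsidy, so extremes are at the endpoints: subsidy = -5 gives output = -53; subsidy = 14 gives output = 137.

-53 to 137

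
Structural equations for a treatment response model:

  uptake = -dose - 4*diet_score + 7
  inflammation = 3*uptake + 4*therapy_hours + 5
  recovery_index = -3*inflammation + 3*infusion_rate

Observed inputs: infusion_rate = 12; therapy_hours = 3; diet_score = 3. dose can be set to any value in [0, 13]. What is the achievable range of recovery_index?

30 to 147

Substituting into the uptake equation gives uptake = -dose - 5.
Substituting into the inflammation equation gives inflammation = -3*dose + 2.
recovery_index becomes 9*dose + 30.
Linear in dose, so extremes are at the endpoints: dose = 0 gives recovery_index = 30; dose = 13 gives recovery_index = 147.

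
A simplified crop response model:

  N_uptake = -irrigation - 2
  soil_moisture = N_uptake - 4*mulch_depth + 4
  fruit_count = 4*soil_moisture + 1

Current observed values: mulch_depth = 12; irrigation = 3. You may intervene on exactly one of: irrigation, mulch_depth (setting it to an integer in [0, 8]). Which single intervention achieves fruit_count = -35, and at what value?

set mulch_depth = 2

Intervening on irrigation: fruit_count = -4*irrigation - 183. Reaching -35 requires irrigation = -37, outside [0, 8].
Intervening on mulch_depth: with other inputs at their observed values, fruit_count = -16*mulch_depth - 3. Solving for -35 gives mulch_depth = 2, within [0, 8].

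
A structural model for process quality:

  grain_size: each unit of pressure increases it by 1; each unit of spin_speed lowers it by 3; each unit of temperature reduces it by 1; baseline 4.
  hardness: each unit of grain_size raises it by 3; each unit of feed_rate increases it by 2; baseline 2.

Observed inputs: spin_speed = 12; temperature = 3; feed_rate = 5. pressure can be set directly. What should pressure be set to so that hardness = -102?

Substituting into the grain_size equation gives grain_size = pressure - 35.
hardness becomes 3*pressure - 93.
Solve 3*pressure - 93 = -102: pressure = (-102 + 93) / 3 = -3.

pressure = -3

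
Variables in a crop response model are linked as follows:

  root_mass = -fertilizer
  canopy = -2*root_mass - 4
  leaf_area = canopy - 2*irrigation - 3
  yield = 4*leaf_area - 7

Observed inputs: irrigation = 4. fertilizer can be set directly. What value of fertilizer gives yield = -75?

fertilizer = -1

Substituting into the canopy equation gives canopy = 2*fertilizer - 4.
Substituting into the leaf_area equation gives leaf_area = 2*fertilizer - 15.
yield becomes 8*fertilizer - 67.
Solve 8*fertilizer - 67 = -75: fertilizer = (-75 + 67) / 8 = -1.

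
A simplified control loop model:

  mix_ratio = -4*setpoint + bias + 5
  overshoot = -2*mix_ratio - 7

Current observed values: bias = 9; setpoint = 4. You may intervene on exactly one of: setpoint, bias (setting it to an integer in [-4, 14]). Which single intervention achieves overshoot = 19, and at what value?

Intervening on setpoint: overshoot = 8*setpoint - 35. Reaching 19 requires setpoint = 27/4, not an integer.
Intervening on bias: with other inputs at their observed values, overshoot = -2*bias + 15. Solving for 19 gives bias = -2, within [-4, 14].

set bias = -2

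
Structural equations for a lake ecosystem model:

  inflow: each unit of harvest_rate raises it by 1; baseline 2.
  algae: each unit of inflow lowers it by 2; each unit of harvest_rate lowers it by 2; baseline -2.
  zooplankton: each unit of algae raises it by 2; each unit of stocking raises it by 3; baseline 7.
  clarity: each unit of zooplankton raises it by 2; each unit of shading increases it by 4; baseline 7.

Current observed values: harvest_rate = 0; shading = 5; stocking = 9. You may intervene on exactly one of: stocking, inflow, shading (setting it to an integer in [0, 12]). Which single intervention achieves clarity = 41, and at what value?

set stocking = 4

Intervening on stocking: with other inputs at their observed values, clarity = 6*stocking + 17. Solving for 41 gives stocking = 4, within [0, 12].
Intervening on inflow: clarity = -8*inflow + 87. Reaching 41 requires inflow = 23/4, not an integer.
Intervening on shading: clarity = 4*shading + 51. Reaching 41 requires shading = -5/2, not an integer.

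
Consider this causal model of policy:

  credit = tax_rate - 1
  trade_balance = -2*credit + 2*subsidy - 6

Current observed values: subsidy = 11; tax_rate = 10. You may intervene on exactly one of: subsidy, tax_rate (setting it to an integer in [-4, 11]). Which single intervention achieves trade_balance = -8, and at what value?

set subsidy = 8

Intervening on subsidy: with other inputs at their observed values, trade_balance = 2*subsidy - 24. Solving for -8 gives subsidy = 8, within [-4, 11].
Intervening on tax_rate: trade_balance = -2*tax_rate + 18. Reaching -8 requires tax_rate = 13, outside [-4, 11].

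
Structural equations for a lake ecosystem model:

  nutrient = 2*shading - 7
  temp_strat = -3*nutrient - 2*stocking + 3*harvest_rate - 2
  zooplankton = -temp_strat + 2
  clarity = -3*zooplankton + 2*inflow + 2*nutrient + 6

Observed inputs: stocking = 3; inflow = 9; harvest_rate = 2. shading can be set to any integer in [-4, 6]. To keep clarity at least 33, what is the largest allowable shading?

shading = 2

Substituting into the temp_strat equation gives temp_strat = -6*shading + 19.
Substituting into the zooplankton equation gives zooplankton = 6*shading - 17.
clarity becomes -14*shading + 61.
Require -14*shading + 61 ≥ 33, so shading ≤ 2.
The largest integer in [-4, 6] satisfying this is 2.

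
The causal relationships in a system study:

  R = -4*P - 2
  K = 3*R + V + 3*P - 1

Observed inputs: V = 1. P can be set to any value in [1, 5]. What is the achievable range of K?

-51 to -15

Substituting into the K equation gives K = -9*P - 6.
Linear in P, so extremes are at the endpoints: P = 1 gives K = -15; P = 5 gives K = -51.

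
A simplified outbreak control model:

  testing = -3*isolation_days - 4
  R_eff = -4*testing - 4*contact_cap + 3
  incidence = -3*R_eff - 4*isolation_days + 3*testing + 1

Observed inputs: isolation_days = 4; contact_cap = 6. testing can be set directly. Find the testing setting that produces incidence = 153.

Intervening on testing fixes its value directly, overriding its dependence on isolation_days.
Substituting into the R_eff equation gives R_eff = -4*testing - 21.
incidence becomes 15*testing + 48.
Solve 15*testing + 48 = 153: testing = (153 - 48) / 15 = 7.

testing = 7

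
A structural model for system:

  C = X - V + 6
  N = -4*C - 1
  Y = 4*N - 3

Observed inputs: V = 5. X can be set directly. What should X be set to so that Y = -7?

X = -1

Substituting into the C equation gives C = X + 1.
Substituting into the N equation gives N = -4*X - 5.
This gives Y = -16*X - 23.
Solve -16*X - 23 = -7: X = (-7 + 23) / -16 = -1.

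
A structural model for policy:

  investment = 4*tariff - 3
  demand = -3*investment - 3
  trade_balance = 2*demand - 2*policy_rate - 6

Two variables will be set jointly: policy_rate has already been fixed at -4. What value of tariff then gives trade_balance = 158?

With policy_rate held at -4:
Substituting into the demand equation gives demand = -12*tariff + 6.
trade_balance becomes -24*tariff + 14.
Solve -24*tariff + 14 = 158: tariff = (158 - 14) / -24 = -6.

tariff = -6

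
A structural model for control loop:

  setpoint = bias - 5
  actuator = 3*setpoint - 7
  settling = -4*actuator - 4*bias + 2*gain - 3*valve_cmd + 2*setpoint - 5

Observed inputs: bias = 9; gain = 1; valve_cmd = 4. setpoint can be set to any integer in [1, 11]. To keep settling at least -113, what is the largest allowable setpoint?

Intervening on setpoint fixes its value directly, overriding its dependence on bias.
Substituting into the settling equation gives settling = -10*setpoint - 23.
Require -10*setpoint - 23 ≥ -113, so setpoint ≤ 9.
The largest integer in [1, 11] satisfying this is 9.

setpoint = 9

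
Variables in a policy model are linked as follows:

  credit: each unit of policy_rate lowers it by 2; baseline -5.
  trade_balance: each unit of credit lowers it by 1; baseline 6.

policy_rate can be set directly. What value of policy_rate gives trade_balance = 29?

policy_rate = 9

Substituting into the trade_balance equation gives trade_balance = 2*policy_rate + 11.
Solve 2*policy_rate + 11 = 29: policy_rate = (29 - 11) / 2 = 9.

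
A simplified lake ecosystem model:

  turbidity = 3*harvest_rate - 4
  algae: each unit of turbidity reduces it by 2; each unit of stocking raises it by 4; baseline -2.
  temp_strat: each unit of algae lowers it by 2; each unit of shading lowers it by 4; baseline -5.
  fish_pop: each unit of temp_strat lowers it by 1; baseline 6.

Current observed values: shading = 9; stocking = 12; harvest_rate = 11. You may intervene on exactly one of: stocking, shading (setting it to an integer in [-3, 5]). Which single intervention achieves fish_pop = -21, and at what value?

set shading = -2

Intervening on stocking: fish_pop = 8*stocking - 73. Reaching -21 requires stocking = 13/2, not an integer.
Intervening on shading: with other inputs at their observed values, fish_pop = 4*shading - 13. Solving for -21 gives shading = -2, within [-3, 5].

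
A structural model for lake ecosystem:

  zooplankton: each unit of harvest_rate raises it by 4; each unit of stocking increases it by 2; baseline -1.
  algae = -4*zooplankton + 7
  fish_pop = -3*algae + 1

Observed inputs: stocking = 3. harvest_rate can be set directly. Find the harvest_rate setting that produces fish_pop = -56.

Substituting into the zooplankton equation gives zooplankton = 4*harvest_rate + 5.
Substituting into the algae equation gives algae = -16*harvest_rate - 13.
Substituting into the fish_pop equation gives fish_pop = 48*harvest_rate + 40.
Solve 48*harvest_rate + 40 = -56: harvest_rate = (-56 - 40) / 48 = -2.

harvest_rate = -2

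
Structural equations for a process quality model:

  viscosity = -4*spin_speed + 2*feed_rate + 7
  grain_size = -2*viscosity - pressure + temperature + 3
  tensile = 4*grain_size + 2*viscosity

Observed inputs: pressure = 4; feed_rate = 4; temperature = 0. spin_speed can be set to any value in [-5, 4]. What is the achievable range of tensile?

Substituting into the viscosity equation gives viscosity = -4*spin_speed + 15.
So grain_size = 8*spin_speed - 31.
So tensile = 24*spin_speed - 94.
Linear in spin_speed, so extremes are at the endpoints: spin_speed = -5 gives tensile = -214; spin_speed = 4 gives tensile = 2.

-214 to 2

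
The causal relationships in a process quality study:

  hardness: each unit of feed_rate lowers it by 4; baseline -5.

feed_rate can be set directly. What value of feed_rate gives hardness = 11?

Solve -4*feed_rate - 5 = 11: feed_rate = (11 + 5) / -4 = -4.

feed_rate = -4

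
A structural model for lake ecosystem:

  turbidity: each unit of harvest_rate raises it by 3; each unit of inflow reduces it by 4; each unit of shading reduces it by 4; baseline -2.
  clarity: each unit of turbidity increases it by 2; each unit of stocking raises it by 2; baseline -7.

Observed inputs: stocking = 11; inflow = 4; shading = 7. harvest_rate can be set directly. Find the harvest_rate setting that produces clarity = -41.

Substituting into the turbidity equation gives turbidity = 3*harvest_rate - 46.
So clarity = 6*harvest_rate - 77.
Solve 6*harvest_rate - 77 = -41: harvest_rate = (-41 + 77) / 6 = 6.

harvest_rate = 6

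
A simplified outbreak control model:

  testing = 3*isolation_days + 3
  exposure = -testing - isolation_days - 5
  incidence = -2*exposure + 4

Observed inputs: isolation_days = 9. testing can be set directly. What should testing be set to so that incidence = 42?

Intervening on testing fixes its value directly, overriding its dependence on isolation_days.
Substituting into the exposure equation gives exposure = -testing - 14.
So incidence = 2*testing + 32.
Solve 2*testing + 32 = 42: testing = (42 - 32) / 2 = 5.

testing = 5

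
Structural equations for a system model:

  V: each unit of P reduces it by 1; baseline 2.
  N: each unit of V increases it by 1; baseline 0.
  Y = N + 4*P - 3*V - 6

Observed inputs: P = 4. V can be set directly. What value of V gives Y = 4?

V = 3

Intervening on V fixes its value directly, overriding its dependence on P.
Substituting into the Y equation gives Y = -2*V + 10.
Solve -2*V + 10 = 4: V = (4 - 10) / -2 = 3.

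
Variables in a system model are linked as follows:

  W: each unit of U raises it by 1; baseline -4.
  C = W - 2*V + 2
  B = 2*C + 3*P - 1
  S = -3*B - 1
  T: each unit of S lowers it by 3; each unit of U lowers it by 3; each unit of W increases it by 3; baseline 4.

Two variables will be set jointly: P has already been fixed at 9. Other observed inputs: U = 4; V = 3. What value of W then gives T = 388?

With P held at 9:
Intervening on W fixes its value directly, overriding its dependence on U.
Substituting into the C equation gives C = W - 4.
So B = 2*W + 18.
This gives S = -6*W - 55.
T becomes 21*W + 157.
Solve 21*W + 157 = 388: W = (388 - 157) / 21 = 11.

W = 11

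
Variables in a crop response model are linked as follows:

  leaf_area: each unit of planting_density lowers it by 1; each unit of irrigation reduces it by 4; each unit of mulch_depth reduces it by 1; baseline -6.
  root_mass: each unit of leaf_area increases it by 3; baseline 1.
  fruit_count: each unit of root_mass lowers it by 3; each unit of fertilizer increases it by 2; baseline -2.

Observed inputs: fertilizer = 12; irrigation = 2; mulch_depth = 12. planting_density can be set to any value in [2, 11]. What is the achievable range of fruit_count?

271 to 352

Substituting into the leaf_area equation gives leaf_area = -planting_density - 26.
Substituting into the root_mass equation gives root_mass = -3*planting_density - 77.
Substituting into the fruit_count equation gives fruit_count = 9*planting_density + 253.
Linear in planting_density, so extremes are at the endpoints: planting_density = 2 gives fruit_count = 271; planting_density = 11 gives fruit_count = 352.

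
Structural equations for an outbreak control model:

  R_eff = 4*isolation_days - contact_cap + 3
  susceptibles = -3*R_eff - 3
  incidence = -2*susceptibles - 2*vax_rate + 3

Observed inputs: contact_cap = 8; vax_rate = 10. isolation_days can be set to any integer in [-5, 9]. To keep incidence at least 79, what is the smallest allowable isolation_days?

Substituting into the R_eff equation gives R_eff = 4*isolation_days - 5.
susceptibles becomes -12*isolation_days + 12.
Substituting into the incidence equation gives incidence = 24*isolation_days - 41.
Require 24*isolation_days - 41 ≥ 79, so isolation_days ≥ 5.
The smallest integer in [-5, 9] satisfying this is 5.

isolation_days = 5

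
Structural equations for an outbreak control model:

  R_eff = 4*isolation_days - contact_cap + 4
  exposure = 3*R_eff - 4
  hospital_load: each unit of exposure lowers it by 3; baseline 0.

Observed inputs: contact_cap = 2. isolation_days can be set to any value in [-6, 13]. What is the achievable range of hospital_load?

Substituting into the R_eff equation gives R_eff = 4*isolation_days + 2.
So exposure = 12*isolation_days + 2.
So hospital_load = -36*isolation_days - 6.
Linear in isolation_days, so extremes are at the endpoints: isolation_days = -6 gives hospital_load = 210; isolation_days = 13 gives hospital_load = -474.

-474 to 210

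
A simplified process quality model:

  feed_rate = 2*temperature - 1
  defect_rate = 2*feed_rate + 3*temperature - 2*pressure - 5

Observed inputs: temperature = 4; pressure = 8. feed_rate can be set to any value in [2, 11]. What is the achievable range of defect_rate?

Intervening on feed_rate fixes its value directly, overriding its dependence on temperature.
Substituting into the defect_rate equation gives defect_rate = 2*feed_rate - 9.
Linear in feed_rate, so extremes are at the endpoints: feed_rate = 2 gives defect_rate = -5; feed_rate = 11 gives defect_rate = 13.

-5 to 13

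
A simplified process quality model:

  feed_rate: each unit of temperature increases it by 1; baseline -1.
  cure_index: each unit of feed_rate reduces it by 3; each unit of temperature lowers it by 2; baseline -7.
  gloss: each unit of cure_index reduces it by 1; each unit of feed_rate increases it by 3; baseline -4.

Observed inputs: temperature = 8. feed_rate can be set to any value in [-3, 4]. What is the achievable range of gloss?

1 to 43

Intervening on feed_rate fixes its value directly, overriding its dependence on temperature.
Substituting into the cure_index equation gives cure_index = -3*feed_rate - 23.
Substituting into the gloss equation gives gloss = 6*feed_rate + 19.
Linear in feed_rate, so extremes are at the endpoints: feed_rate = -3 gives gloss = 1; feed_rate = 4 gives gloss = 43.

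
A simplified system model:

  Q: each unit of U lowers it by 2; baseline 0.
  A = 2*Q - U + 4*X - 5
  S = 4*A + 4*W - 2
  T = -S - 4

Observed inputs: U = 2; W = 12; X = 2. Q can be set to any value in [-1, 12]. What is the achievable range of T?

-150 to -46

Intervening on Q fixes its value directly, overriding its dependence on U.
Substituting into the A equation gives A = 2*Q + 1.
This gives S = 8*Q + 50.
Substituting into the T equation gives T = -8*Q - 54.
Linear in Q, so extremes are at the endpoints: Q = -1 gives T = -46; Q = 12 gives T = -150.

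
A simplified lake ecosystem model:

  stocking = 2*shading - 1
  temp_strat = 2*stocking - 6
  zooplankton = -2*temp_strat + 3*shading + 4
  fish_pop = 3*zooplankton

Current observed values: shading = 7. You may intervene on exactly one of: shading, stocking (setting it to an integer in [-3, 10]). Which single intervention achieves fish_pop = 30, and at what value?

set shading = 2

Intervening on shading: with other inputs at their observed values, fish_pop = -15*shading + 60. Solving for 30 gives shading = 2, within [-3, 10].
Intervening on stocking: fish_pop = -12*stocking + 111. Reaching 30 requires stocking = 27/4, not an integer.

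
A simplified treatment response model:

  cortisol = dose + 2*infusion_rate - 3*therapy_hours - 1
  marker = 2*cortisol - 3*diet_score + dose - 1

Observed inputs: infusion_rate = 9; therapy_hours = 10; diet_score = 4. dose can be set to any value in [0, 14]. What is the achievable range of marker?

Substituting into the cortisol equation gives cortisol = dose - 13.
marker becomes 3*dose - 39.
Linear in dose, so extremes are at the endpoints: dose = 0 gives marker = -39; dose = 14 gives marker = 3.

-39 to 3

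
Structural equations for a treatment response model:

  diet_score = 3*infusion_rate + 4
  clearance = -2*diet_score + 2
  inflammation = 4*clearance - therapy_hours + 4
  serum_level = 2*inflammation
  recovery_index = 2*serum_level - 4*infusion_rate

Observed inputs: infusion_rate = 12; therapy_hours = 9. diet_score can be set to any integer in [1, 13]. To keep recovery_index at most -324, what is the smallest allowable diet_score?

diet_score = 9

Intervening on diet_score fixes its value directly, overriding its dependence on infusion_rate.
Substituting into the inflammation equation gives inflammation = -8*diet_score + 3.
Substituting into the serum_level equation gives serum_level = -16*diet_score + 6.
So recovery_index = -32*diet_score - 36.
Require -32*diet_score - 36 ≤ -324, so diet_score ≥ 9.
The smallest integer in [1, 13] satisfying this is 9.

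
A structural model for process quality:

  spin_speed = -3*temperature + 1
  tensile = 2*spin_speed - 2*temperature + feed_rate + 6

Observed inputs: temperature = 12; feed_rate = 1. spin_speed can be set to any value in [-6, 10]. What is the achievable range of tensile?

-29 to 3

Intervening on spin_speed fixes its value directly, overriding its dependence on temperature.
Substituting into the tensile equation gives tensile = 2*spin_speed - 17.
Linear in spin_speed, so extremes are at the endpoints: spin_speed = -6 gives tensile = -29; spin_speed = 10 gives tensile = 3.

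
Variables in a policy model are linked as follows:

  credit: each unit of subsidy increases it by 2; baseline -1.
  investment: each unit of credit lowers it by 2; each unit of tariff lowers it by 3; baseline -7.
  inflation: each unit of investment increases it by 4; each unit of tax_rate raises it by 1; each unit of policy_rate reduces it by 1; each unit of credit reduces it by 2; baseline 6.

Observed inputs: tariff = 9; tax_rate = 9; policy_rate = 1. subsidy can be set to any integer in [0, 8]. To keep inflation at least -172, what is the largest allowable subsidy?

subsidy = 3

Substituting into the investment equation gives investment = -4*subsidy - 32.
Substituting into the inflation equation gives inflation = -20*subsidy - 112.
Require -20*subsidy - 112 ≥ -172, so subsidy ≤ 3.
The largest integer in [0, 8] satisfying this is 3.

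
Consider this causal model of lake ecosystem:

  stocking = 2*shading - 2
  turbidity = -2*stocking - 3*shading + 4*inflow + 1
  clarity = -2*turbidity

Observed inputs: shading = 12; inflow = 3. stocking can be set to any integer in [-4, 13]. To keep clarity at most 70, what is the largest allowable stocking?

stocking = 6

Intervening on stocking fixes its value directly, overriding its dependence on shading.
Substituting into the turbidity equation gives turbidity = -2*stocking - 23.
clarity becomes 4*stocking + 46.
Require 4*stocking + 46 ≤ 70, so stocking ≤ 6.
The largest integer in [-4, 13] satisfying this is 6.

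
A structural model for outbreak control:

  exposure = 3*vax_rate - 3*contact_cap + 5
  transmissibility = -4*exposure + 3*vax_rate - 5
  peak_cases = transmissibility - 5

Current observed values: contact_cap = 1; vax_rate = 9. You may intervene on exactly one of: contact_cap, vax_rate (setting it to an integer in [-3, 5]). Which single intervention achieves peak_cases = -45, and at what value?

set vax_rate = 3

Intervening on contact_cap: peak_cases = 12*contact_cap - 111. Reaching -45 requires contact_cap = 11/2, not an integer.
Intervening on vax_rate: with other inputs at their observed values, peak_cases = -9*vax_rate - 18. Solving for -45 gives vax_rate = 3, within [-3, 5].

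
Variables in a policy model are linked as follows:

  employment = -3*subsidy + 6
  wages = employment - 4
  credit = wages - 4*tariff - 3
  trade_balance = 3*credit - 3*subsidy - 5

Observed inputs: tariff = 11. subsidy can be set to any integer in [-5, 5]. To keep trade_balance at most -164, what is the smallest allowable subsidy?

subsidy = 2

Substituting into the wages equation gives wages = -3*subsidy + 2.
This gives credit = -3*subsidy - 45.
Substituting into the trade_balance equation gives trade_balance = -12*subsidy - 140.
Require -12*subsidy - 140 ≤ -164, so subsidy ≥ 2.
The smallest integer in [-5, 5] satisfying this is 2.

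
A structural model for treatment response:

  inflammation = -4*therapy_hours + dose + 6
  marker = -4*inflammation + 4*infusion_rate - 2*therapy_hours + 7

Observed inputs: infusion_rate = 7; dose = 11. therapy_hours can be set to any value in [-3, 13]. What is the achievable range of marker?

Substituting into the inflammation equation gives inflammation = -4*therapy_hours + 17.
Substituting into the marker equation gives marker = 14*therapy_hours - 33.
Linear in therapy_hours, so extremes are at the endpoints: therapy_hours = -3 gives marker = -75; therapy_hours = 13 gives marker = 149.

-75 to 149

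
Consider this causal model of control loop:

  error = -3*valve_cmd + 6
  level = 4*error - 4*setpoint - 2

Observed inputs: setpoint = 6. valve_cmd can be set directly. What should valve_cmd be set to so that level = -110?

valve_cmd = 9

Substituting into the level equation gives level = -12*valve_cmd - 2.
Solve -12*valve_cmd - 2 = -110: valve_cmd = (-110 + 2) / -12 = 9.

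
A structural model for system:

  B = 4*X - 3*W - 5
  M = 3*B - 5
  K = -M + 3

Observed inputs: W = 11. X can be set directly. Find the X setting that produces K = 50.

Substituting into the B equation gives B = 4*X - 38.
Substituting into the M equation gives M = 12*X - 119.
Substituting into the K equation gives K = -12*X + 122.
Solve -12*X + 122 = 50: X = (50 - 122) / -12 = 6.

X = 6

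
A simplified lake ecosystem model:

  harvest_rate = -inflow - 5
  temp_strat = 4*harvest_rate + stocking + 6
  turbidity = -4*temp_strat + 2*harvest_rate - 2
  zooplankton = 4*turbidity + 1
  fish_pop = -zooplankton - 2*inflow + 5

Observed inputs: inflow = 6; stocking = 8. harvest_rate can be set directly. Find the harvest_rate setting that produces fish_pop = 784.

Intervening on harvest_rate fixes its value directly, overriding its dependence on inflow.
Substituting into the temp_strat equation gives temp_strat = 4*harvest_rate + 14.
Substituting into the turbidity equation gives turbidity = -14*harvest_rate - 58.
So zooplankton = -56*harvest_rate - 231.
fish_pop becomes 56*harvest_rate + 224.
Solve 56*harvest_rate + 224 = 784: harvest_rate = (784 - 224) / 56 = 10.

harvest_rate = 10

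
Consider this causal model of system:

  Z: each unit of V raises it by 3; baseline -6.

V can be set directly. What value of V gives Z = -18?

V = -4

Solve 3*V - 6 = -18: V = (-18 + 6) / 3 = -4.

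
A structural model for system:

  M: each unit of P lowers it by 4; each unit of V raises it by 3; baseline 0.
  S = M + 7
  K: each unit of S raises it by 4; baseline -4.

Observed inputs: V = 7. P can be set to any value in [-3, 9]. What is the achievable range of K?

-36 to 156

Substituting into the M equation gives M = -4*P + 21.
S becomes -4*P + 28.
Substituting into the K equation gives K = -16*P + 108.
Linear in P, so extremes are at the endpoints: P = -3 gives K = 156; P = 9 gives K = -36.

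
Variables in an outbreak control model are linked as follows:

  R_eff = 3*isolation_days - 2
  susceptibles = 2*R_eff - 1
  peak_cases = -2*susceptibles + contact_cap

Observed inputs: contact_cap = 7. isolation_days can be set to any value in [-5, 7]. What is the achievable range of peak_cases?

-67 to 77

Substituting into the susceptibles equation gives susceptibles = 6*isolation_days - 5.
Substituting into the peak_cases equation gives peak_cases = -12*isolation_days + 17.
Linear in isolation_days, so extremes are at the endpoints: isolation_days = -5 gives peak_cases = 77; isolation_days = 7 gives peak_cases = -67.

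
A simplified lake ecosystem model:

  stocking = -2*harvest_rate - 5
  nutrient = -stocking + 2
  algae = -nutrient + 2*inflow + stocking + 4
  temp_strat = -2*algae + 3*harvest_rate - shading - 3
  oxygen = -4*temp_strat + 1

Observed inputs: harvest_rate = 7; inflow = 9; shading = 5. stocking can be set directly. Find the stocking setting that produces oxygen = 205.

stocking = 6

Intervening on stocking fixes its value directly, overriding its dependence on harvest_rate.
Substituting into the algae equation gives algae = 2*stocking + 20.
Substituting into the temp_strat equation gives temp_strat = -4*stocking - 27.
So oxygen = 16*stocking + 109.
Solve 16*stocking + 109 = 205: stocking = (205 - 109) / 16 = 6.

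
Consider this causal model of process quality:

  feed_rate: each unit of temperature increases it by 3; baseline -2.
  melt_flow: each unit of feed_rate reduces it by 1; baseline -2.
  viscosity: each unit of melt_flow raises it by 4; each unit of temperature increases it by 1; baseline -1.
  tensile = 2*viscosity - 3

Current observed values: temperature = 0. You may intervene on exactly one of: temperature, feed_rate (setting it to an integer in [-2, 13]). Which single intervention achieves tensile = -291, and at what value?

Intervening on temperature: with other inputs at their observed values, tensile = -22*temperature - 5. Solving for -291 gives temperature = 13, within [-2, 13].
Intervening on feed_rate: tensile = -8*feed_rate - 21. Reaching -291 requires feed_rate = 135/4, not an integer.

set temperature = 13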